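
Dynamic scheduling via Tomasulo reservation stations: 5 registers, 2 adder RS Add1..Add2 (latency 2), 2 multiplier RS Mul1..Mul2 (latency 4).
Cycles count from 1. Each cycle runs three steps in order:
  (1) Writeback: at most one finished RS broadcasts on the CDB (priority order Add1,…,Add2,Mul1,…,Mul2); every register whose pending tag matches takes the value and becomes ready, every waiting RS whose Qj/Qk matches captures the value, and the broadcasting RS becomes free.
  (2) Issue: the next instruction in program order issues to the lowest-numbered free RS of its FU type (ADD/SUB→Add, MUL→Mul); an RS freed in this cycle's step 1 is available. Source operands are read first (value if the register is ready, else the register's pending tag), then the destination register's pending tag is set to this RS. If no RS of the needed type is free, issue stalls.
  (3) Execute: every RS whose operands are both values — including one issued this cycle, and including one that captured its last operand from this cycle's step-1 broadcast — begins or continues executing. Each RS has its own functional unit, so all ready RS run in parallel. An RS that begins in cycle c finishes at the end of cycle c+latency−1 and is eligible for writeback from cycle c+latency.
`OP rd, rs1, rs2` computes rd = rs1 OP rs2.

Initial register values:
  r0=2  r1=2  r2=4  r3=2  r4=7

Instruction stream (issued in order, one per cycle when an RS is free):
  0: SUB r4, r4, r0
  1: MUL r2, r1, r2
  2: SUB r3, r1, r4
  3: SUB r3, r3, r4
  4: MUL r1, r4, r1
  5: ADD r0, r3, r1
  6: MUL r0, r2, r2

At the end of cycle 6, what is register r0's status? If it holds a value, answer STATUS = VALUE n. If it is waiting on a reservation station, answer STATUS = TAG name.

cycle 1: issue SUB r4<-Add1 // r0:2,r1:2,r2:4,r3:2,r4:Add1
cycle 2: issue MUL r2<-Mul1 // r0:2,r1:2,r2:Mul1,r3:2,r4:Add1
cycle 3: CDB Add1=5; issue SUB r3<-Add1 // r0:2,r1:2,r2:Mul1,r3:Add1,r4:5
cycle 4: issue SUB r3<-Add2 // r0:2,r1:2,r2:Mul1,r3:Add2,r4:5
cycle 5: CDB Add1=-3; issue MUL r1<-Mul2 // r0:2,r1:Mul2,r2:Mul1,r3:Add2,r4:5
cycle 6: CDB Mul1=8; issue ADD r0<-Add1 // r0:Add1,r1:Mul2,r2:8,r3:Add2,r4:5

STATUS = TAG Add1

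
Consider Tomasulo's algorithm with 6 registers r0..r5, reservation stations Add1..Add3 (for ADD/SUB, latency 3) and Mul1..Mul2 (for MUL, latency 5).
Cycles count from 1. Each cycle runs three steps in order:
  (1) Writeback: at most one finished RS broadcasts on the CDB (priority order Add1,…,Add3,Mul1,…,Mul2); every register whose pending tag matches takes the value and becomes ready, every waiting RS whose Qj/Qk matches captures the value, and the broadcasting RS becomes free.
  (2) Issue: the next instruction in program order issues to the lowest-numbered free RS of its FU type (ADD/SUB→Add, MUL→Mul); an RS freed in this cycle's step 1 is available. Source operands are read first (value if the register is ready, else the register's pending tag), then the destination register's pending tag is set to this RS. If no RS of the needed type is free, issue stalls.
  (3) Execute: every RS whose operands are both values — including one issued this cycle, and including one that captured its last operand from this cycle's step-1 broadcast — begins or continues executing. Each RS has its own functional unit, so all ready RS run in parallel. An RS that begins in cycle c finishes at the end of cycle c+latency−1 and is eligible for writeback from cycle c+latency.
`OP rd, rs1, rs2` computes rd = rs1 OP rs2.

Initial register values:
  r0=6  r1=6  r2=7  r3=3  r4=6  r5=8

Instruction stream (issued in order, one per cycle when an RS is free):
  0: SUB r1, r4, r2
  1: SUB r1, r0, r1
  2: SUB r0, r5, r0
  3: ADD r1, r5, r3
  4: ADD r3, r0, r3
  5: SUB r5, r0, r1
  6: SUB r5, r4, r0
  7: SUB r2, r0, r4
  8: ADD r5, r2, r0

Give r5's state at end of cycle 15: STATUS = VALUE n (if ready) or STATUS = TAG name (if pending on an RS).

STATUS = VALUE -2

  c1: issue SUB r1<-Add1  regs: r0:6,r1:Add1,r2:7,r3:3,r4:6,r5:8
  c2: issue SUB r1<-Add2  regs: r0:6,r1:Add2,r2:7,r3:3,r4:6,r5:8
  c3: issue SUB r0<-Add3  regs: r0:Add3,r1:Add2,r2:7,r3:3,r4:6,r5:8
  c4: CDB Add1=-1; issue ADD r1<-Add1  regs: r0:Add3,r1:Add1,r2:7,r3:3,r4:6,r5:8
  c5: stall  regs: r0:Add3,r1:Add1,r2:7,r3:3,r4:6,r5:8
  c6: CDB Add3=2; issue ADD r3<-Add3  regs: r0:2,r1:Add1,r2:7,r3:Add3,r4:6,r5:8
  c7: CDB Add1=11; issue SUB r5<-Add1  regs: r0:2,r1:11,r2:7,r3:Add3,r4:6,r5:Add1
  c8: CDB Add2=7; issue SUB r5<-Add2  regs: r0:2,r1:11,r2:7,r3:Add3,r4:6,r5:Add2
  c9: CDB Add3=5; issue SUB r2<-Add3  regs: r0:2,r1:11,r2:Add3,r3:5,r4:6,r5:Add2
  c10: CDB Add1=-9; issue ADD r5<-Add1  regs: r0:2,r1:11,r2:Add3,r3:5,r4:6,r5:Add1
  c11: CDB Add2=4  regs: r0:2,r1:11,r2:Add3,r3:5,r4:6,r5:Add1
  c12: CDB Add3=-4  regs: r0:2,r1:11,r2:-4,r3:5,r4:6,r5:Add1
  c13: -  regs: r0:2,r1:11,r2:-4,r3:5,r4:6,r5:Add1
  c14: -  regs: r0:2,r1:11,r2:-4,r3:5,r4:6,r5:Add1
  c15: CDB Add1=-2  regs: r0:2,r1:11,r2:-4,r3:5,r4:6,r5:-2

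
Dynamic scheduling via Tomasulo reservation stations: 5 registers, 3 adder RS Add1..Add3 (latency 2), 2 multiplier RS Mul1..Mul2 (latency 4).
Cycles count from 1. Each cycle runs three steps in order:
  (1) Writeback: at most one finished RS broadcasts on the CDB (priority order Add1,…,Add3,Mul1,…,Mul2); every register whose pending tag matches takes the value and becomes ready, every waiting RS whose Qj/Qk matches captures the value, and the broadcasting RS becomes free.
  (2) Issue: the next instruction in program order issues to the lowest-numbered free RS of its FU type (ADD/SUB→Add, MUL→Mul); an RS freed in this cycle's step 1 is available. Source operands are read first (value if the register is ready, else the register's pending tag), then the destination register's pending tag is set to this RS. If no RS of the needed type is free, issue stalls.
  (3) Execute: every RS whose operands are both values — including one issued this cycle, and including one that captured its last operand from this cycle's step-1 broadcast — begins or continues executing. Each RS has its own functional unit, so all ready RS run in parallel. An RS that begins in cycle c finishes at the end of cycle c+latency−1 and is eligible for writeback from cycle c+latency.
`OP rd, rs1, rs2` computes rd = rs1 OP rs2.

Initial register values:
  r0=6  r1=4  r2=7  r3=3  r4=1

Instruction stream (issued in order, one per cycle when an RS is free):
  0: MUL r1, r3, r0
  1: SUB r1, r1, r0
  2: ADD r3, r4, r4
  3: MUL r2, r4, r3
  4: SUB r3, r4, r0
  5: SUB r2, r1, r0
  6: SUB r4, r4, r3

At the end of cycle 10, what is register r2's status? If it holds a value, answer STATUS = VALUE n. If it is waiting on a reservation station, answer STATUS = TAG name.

  c1: issue MUL r1<-Mul1  regs: r0:6,r1:Mul1,r2:7,r3:3,r4:1
  c2: issue SUB r1<-Add1  regs: r0:6,r1:Add1,r2:7,r3:3,r4:1
  c3: issue ADD r3<-Add2  regs: r0:6,r1:Add1,r2:7,r3:Add2,r4:1
  c4: issue MUL r2<-Mul2  regs: r0:6,r1:Add1,r2:Mul2,r3:Add2,r4:1
  c5: CDB Add2=2; issue SUB r3<-Add2  regs: r0:6,r1:Add1,r2:Mul2,r3:Add2,r4:1
  c6: CDB Mul1=18; issue SUB r2<-Add3  regs: r0:6,r1:Add1,r2:Add3,r3:Add2,r4:1
  c7: CDB Add2=-5; issue SUB r4<-Add2  regs: r0:6,r1:Add1,r2:Add3,r3:-5,r4:Add2
  c8: CDB Add1=12  regs: r0:6,r1:12,r2:Add3,r3:-5,r4:Add2
  c9: CDB Add2=6  regs: r0:6,r1:12,r2:Add3,r3:-5,r4:6
  c10: CDB Add3=6  regs: r0:6,r1:12,r2:6,r3:-5,r4:6

STATUS = VALUE 6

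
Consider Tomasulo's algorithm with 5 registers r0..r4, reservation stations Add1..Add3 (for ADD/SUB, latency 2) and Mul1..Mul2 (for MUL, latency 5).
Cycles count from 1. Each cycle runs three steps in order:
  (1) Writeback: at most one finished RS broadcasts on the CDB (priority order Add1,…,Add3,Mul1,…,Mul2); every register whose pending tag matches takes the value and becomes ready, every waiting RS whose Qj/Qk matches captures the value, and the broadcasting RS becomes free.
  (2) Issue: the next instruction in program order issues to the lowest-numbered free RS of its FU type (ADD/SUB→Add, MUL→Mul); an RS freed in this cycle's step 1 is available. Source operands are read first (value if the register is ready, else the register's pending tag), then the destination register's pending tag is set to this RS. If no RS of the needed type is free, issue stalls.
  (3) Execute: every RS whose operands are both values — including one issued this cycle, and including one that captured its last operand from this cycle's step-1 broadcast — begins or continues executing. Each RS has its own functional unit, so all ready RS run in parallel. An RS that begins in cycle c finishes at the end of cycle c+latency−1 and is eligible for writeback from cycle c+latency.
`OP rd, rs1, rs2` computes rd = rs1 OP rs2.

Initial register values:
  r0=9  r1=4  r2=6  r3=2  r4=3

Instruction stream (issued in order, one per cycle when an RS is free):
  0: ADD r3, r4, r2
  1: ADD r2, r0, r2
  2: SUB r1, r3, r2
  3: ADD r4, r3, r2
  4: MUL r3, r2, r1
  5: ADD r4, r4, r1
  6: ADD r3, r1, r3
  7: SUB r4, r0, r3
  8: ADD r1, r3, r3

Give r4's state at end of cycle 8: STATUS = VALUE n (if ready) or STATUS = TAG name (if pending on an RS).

c1: issue ADD r3<-Add1 | r0:9,r1:4,r2:6,r3:Add1,r4:3
c2: issue ADD r2<-Add2 | r0:9,r1:4,r2:Add2,r3:Add1,r4:3
c3: CDB Add1=9; issue SUB r1<-Add1 | r0:9,r1:Add1,r2:Add2,r3:9,r4:3
c4: CDB Add2=15; issue ADD r4<-Add2 | r0:9,r1:Add1,r2:15,r3:9,r4:Add2
c5: issue MUL r3<-Mul1 | r0:9,r1:Add1,r2:15,r3:Mul1,r4:Add2
c6: CDB Add1=-6; issue ADD r4<-Add1 | r0:9,r1:-6,r2:15,r3:Mul1,r4:Add1
c7: CDB Add2=24; issue ADD r3<-Add2 | r0:9,r1:-6,r2:15,r3:Add2,r4:Add1
c8: issue SUB r4<-Add3 | r0:9,r1:-6,r2:15,r3:Add2,r4:Add3

STATUS = TAG Add3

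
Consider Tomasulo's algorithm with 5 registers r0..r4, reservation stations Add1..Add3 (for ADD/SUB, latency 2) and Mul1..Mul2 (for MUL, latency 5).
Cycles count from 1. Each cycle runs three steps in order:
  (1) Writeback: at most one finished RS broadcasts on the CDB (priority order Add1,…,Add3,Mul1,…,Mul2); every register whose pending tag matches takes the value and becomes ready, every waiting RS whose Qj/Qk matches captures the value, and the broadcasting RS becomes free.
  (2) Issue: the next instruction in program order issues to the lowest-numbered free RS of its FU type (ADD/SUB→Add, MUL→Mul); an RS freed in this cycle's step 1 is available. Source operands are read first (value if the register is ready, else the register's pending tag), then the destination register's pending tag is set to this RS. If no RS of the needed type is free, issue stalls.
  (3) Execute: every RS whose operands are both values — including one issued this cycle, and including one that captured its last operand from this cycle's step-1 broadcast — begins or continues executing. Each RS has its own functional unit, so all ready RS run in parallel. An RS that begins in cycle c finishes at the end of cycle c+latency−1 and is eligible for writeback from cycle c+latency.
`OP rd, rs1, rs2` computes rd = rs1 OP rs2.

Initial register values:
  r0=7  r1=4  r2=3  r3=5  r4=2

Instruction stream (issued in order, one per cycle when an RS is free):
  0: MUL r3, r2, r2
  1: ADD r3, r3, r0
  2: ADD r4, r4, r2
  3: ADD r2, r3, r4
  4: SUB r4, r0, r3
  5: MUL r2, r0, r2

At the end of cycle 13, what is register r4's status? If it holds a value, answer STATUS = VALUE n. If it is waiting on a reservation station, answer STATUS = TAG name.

cycle 1: issue MUL r3<-Mul1 // r0:7,r1:4,r2:3,r3:Mul1,r4:2
cycle 2: issue ADD r3<-Add1 // r0:7,r1:4,r2:3,r3:Add1,r4:2
cycle 3: issue ADD r4<-Add2 // r0:7,r1:4,r2:3,r3:Add1,r4:Add2
cycle 4: issue ADD r2<-Add3 // r0:7,r1:4,r2:Add3,r3:Add1,r4:Add2
cycle 5: CDB Add2=5; issue SUB r4<-Add2 // r0:7,r1:4,r2:Add3,r3:Add1,r4:Add2
cycle 6: CDB Mul1=9; issue MUL r2<-Mul1 // r0:7,r1:4,r2:Mul1,r3:Add1,r4:Add2
cycle 7: - // r0:7,r1:4,r2:Mul1,r3:Add1,r4:Add2
cycle 8: CDB Add1=16 // r0:7,r1:4,r2:Mul1,r3:16,r4:Add2
cycle 9: - // r0:7,r1:4,r2:Mul1,r3:16,r4:Add2
cycle 10: CDB Add2=-9 // r0:7,r1:4,r2:Mul1,r3:16,r4:-9
cycle 11: CDB Add3=21 // r0:7,r1:4,r2:Mul1,r3:16,r4:-9
cycle 12: - // r0:7,r1:4,r2:Mul1,r3:16,r4:-9
cycle 13: - // r0:7,r1:4,r2:Mul1,r3:16,r4:-9

STATUS = VALUE -9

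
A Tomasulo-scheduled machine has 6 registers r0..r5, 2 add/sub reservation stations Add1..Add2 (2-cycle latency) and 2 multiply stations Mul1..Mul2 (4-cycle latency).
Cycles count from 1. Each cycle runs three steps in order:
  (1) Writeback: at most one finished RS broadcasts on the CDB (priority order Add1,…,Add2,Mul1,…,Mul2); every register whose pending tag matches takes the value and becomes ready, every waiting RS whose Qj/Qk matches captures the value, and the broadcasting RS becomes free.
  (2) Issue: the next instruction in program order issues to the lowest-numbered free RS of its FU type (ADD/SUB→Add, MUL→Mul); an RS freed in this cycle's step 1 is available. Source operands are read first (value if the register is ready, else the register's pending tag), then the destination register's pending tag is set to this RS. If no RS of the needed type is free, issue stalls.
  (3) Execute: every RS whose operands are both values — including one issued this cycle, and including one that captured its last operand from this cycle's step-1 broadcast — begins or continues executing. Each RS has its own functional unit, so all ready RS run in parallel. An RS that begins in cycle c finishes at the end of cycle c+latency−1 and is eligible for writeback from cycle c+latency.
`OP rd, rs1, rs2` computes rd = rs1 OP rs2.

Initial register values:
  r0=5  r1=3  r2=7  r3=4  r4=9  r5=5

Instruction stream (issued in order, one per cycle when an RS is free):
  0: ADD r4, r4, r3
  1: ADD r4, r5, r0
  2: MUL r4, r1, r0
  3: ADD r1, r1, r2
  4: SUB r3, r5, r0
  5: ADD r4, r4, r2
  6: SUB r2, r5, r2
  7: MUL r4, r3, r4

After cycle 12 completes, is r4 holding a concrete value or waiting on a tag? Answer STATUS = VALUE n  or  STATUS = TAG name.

STATUS = TAG Mul1

c1: issue ADD r4<-Add1 | r0:5,r1:3,r2:7,r3:4,r4:Add1,r5:5
c2: issue ADD r4<-Add2 | r0:5,r1:3,r2:7,r3:4,r4:Add2,r5:5
c3: CDB Add1=13; issue MUL r4<-Mul1 | r0:5,r1:3,r2:7,r3:4,r4:Mul1,r5:5
c4: CDB Add2=10; issue ADD r1<-Add1 | r0:5,r1:Add1,r2:7,r3:4,r4:Mul1,r5:5
c5: issue SUB r3<-Add2 | r0:5,r1:Add1,r2:7,r3:Add2,r4:Mul1,r5:5
c6: CDB Add1=10; issue ADD r4<-Add1 | r0:5,r1:10,r2:7,r3:Add2,r4:Add1,r5:5
c7: CDB Add2=0; issue SUB r2<-Add2 | r0:5,r1:10,r2:Add2,r3:0,r4:Add1,r5:5
c8: CDB Mul1=15; issue MUL r4<-Mul1 | r0:5,r1:10,r2:Add2,r3:0,r4:Mul1,r5:5
c9: CDB Add2=-2 | r0:5,r1:10,r2:-2,r3:0,r4:Mul1,r5:5
c10: CDB Add1=22 | r0:5,r1:10,r2:-2,r3:0,r4:Mul1,r5:5
c11: - | r0:5,r1:10,r2:-2,r3:0,r4:Mul1,r5:5
c12: - | r0:5,r1:10,r2:-2,r3:0,r4:Mul1,r5:5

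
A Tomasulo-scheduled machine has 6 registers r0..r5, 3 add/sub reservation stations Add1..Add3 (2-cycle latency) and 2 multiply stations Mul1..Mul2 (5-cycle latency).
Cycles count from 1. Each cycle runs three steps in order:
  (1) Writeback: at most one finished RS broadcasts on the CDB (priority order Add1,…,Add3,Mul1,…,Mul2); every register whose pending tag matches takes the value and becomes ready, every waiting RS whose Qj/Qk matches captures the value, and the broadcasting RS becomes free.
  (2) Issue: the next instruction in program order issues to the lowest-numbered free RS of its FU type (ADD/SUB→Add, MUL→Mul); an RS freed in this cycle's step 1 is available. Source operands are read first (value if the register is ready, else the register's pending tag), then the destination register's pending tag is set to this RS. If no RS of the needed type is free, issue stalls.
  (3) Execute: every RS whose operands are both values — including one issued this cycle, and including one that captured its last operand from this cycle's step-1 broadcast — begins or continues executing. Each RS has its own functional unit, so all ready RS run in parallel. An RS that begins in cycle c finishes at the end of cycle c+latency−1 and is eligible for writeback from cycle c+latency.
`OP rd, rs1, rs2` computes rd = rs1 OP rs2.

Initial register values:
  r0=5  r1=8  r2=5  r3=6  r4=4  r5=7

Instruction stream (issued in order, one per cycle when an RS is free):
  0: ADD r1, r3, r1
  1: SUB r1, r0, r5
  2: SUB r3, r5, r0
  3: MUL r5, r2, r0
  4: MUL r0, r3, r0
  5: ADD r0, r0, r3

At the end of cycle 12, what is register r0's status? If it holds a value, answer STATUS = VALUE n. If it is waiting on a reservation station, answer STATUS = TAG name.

  c1: issue ADD r1<-Add1  regs: r0:5,r1:Add1,r2:5,r3:6,r4:4,r5:7
  c2: issue SUB r1<-Add2  regs: r0:5,r1:Add2,r2:5,r3:6,r4:4,r5:7
  c3: CDB Add1=14; issue SUB r3<-Add1  regs: r0:5,r1:Add2,r2:5,r3:Add1,r4:4,r5:7
  c4: CDB Add2=-2; issue MUL r5<-Mul1  regs: r0:5,r1:-2,r2:5,r3:Add1,r4:4,r5:Mul1
  c5: CDB Add1=2; issue MUL r0<-Mul2  regs: r0:Mul2,r1:-2,r2:5,r3:2,r4:4,r5:Mul1
  c6: issue ADD r0<-Add1  regs: r0:Add1,r1:-2,r2:5,r3:2,r4:4,r5:Mul1
  c7: -  regs: r0:Add1,r1:-2,r2:5,r3:2,r4:4,r5:Mul1
  c8: -  regs: r0:Add1,r1:-2,r2:5,r3:2,r4:4,r5:Mul1
  c9: CDB Mul1=25  regs: r0:Add1,r1:-2,r2:5,r3:2,r4:4,r5:25
  c10: CDB Mul2=10  regs: r0:Add1,r1:-2,r2:5,r3:2,r4:4,r5:25
  c11: -  regs: r0:Add1,r1:-2,r2:5,r3:2,r4:4,r5:25
  c12: CDB Add1=12  regs: r0:12,r1:-2,r2:5,r3:2,r4:4,r5:25

STATUS = VALUE 12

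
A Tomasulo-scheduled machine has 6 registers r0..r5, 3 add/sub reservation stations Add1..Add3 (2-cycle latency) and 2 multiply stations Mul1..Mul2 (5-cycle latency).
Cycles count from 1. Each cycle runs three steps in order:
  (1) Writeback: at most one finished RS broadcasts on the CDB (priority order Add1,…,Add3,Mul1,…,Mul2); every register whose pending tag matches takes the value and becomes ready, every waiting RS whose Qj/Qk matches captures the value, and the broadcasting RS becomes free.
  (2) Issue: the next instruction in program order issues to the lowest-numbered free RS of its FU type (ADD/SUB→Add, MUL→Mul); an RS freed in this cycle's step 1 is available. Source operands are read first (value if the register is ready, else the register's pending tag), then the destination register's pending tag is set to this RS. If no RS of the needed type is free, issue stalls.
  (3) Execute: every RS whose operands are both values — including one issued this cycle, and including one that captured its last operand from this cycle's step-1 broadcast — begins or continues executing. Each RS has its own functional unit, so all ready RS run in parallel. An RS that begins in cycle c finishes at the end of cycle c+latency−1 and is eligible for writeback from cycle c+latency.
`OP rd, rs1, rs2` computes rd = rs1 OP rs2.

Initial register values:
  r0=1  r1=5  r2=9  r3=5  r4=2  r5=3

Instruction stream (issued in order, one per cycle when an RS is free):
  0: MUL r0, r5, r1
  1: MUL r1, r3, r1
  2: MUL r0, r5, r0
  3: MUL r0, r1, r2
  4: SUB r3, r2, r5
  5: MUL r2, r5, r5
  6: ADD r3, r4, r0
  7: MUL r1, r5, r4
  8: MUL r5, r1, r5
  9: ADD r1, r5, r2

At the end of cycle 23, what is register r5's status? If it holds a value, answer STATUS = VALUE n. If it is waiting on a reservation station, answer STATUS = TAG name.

  c1: issue MUL r0<-Mul1  regs: r0:Mul1,r1:5,r2:9,r3:5,r4:2,r5:3
  c2: issue MUL r1<-Mul2  regs: r0:Mul1,r1:Mul2,r2:9,r3:5,r4:2,r5:3
  c3: stall  regs: r0:Mul1,r1:Mul2,r2:9,r3:5,r4:2,r5:3
  c4: stall  regs: r0:Mul1,r1:Mul2,r2:9,r3:5,r4:2,r5:3
  c5: stall  regs: r0:Mul1,r1:Mul2,r2:9,r3:5,r4:2,r5:3
  c6: CDB Mul1=15; issue MUL r0<-Mul1  regs: r0:Mul1,r1:Mul2,r2:9,r3:5,r4:2,r5:3
  c7: CDB Mul2=25; issue MUL r0<-Mul2  regs: r0:Mul2,r1:25,r2:9,r3:5,r4:2,r5:3
  c8: issue SUB r3<-Add1  regs: r0:Mul2,r1:25,r2:9,r3:Add1,r4:2,r5:3
  c9: stall  regs: r0:Mul2,r1:25,r2:9,r3:Add1,r4:2,r5:3
  c10: CDB Add1=6; stall  regs: r0:Mul2,r1:25,r2:9,r3:6,r4:2,r5:3
  c11: CDB Mul1=45; issue MUL r2<-Mul1  regs: r0:Mul2,r1:25,r2:Mul1,r3:6,r4:2,r5:3
  c12: CDB Mul2=225; issue ADD r3<-Add1  regs: r0:225,r1:25,r2:Mul1,r3:Add1,r4:2,r5:3
  c13: issue MUL r1<-Mul2  regs: r0:225,r1:Mul2,r2:Mul1,r3:Add1,r4:2,r5:3
  c14: CDB Add1=227; stall  regs: r0:225,r1:Mul2,r2:Mul1,r3:227,r4:2,r5:3
  c15: stall  regs: r0:225,r1:Mul2,r2:Mul1,r3:227,r4:2,r5:3
  c16: CDB Mul1=9; issue MUL r5<-Mul1  regs: r0:225,r1:Mul2,r2:9,r3:227,r4:2,r5:Mul1
  c17: issue ADD r1<-Add1  regs: r0:225,r1:Add1,r2:9,r3:227,r4:2,r5:Mul1
  c18: CDB Mul2=6  regs: r0:225,r1:Add1,r2:9,r3:227,r4:2,r5:Mul1
  c19: -  regs: r0:225,r1:Add1,r2:9,r3:227,r4:2,r5:Mul1
  c20: -  regs: r0:225,r1:Add1,r2:9,r3:227,r4:2,r5:Mul1
  c21: -  regs: r0:225,r1:Add1,r2:9,r3:227,r4:2,r5:Mul1
  c22: -  regs: r0:225,r1:Add1,r2:9,r3:227,r4:2,r5:Mul1
  c23: CDB Mul1=18  regs: r0:225,r1:Add1,r2:9,r3:227,r4:2,r5:18

STATUS = VALUE 18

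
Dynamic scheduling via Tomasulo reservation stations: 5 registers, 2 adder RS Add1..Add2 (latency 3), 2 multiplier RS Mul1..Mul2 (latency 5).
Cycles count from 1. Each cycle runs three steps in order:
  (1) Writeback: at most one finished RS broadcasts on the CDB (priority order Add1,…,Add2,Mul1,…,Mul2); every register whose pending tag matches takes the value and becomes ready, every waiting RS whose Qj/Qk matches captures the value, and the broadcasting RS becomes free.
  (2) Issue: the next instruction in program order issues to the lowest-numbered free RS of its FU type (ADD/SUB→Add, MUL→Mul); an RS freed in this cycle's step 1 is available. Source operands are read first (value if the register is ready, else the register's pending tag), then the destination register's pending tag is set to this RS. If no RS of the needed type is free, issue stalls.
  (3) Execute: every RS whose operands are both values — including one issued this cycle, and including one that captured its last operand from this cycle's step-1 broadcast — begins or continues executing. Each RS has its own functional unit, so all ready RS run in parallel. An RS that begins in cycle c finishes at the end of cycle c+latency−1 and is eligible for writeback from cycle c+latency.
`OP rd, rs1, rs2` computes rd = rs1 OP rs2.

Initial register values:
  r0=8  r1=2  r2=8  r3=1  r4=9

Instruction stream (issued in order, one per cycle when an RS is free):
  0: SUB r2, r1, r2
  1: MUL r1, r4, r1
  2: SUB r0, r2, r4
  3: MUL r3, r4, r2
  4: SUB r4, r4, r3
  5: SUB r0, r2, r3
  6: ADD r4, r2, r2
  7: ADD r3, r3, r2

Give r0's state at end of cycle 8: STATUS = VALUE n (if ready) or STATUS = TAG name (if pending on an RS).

STATUS = TAG Add2

cycle 1: issue SUB r2<-Add1 // r0:8,r1:2,r2:Add1,r3:1,r4:9
cycle 2: issue MUL r1<-Mul1 // r0:8,r1:Mul1,r2:Add1,r3:1,r4:9
cycle 3: issue SUB r0<-Add2 // r0:Add2,r1:Mul1,r2:Add1,r3:1,r4:9
cycle 4: CDB Add1=-6; issue MUL r3<-Mul2 // r0:Add2,r1:Mul1,r2:-6,r3:Mul2,r4:9
cycle 5: issue SUB r4<-Add1 // r0:Add2,r1:Mul1,r2:-6,r3:Mul2,r4:Add1
cycle 6: stall // r0:Add2,r1:Mul1,r2:-6,r3:Mul2,r4:Add1
cycle 7: CDB Add2=-15; issue SUB r0<-Add2 // r0:Add2,r1:Mul1,r2:-6,r3:Mul2,r4:Add1
cycle 8: CDB Mul1=18; stall // r0:Add2,r1:18,r2:-6,r3:Mul2,r4:Add1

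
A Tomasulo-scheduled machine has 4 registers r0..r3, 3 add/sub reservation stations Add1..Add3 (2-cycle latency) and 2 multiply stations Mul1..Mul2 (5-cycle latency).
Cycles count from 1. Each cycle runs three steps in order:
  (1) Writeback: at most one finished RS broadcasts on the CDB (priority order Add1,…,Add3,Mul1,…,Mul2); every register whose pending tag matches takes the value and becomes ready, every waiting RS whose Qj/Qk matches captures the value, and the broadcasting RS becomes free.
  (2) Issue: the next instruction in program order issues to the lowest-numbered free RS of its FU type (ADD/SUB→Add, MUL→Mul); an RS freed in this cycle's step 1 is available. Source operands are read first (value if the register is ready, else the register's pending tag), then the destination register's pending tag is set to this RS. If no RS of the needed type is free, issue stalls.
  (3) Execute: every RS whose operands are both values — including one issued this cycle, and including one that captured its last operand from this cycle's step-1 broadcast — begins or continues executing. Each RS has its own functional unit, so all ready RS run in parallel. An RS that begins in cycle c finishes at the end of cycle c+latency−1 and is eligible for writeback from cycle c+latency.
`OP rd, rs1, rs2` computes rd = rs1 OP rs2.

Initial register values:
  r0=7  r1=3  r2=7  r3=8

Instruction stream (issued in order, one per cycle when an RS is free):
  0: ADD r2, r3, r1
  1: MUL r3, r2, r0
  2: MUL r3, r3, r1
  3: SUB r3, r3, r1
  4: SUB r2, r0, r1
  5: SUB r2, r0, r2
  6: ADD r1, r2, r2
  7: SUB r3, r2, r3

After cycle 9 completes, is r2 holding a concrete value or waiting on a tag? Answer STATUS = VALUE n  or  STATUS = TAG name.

STATUS = VALUE 3

c1: issue ADD r2<-Add1 | r0:7,r1:3,r2:Add1,r3:8
c2: issue MUL r3<-Mul1 | r0:7,r1:3,r2:Add1,r3:Mul1
c3: CDB Add1=11; issue MUL r3<-Mul2 | r0:7,r1:3,r2:11,r3:Mul2
c4: issue SUB r3<-Add1 | r0:7,r1:3,r2:11,r3:Add1
c5: issue SUB r2<-Add2 | r0:7,r1:3,r2:Add2,r3:Add1
c6: issue SUB r2<-Add3 | r0:7,r1:3,r2:Add3,r3:Add1
c7: CDB Add2=4; issue ADD r1<-Add2 | r0:7,r1:Add2,r2:Add3,r3:Add1
c8: CDB Mul1=77; stall | r0:7,r1:Add2,r2:Add3,r3:Add1
c9: CDB Add3=3; issue SUB r3<-Add3 | r0:7,r1:Add2,r2:3,r3:Add3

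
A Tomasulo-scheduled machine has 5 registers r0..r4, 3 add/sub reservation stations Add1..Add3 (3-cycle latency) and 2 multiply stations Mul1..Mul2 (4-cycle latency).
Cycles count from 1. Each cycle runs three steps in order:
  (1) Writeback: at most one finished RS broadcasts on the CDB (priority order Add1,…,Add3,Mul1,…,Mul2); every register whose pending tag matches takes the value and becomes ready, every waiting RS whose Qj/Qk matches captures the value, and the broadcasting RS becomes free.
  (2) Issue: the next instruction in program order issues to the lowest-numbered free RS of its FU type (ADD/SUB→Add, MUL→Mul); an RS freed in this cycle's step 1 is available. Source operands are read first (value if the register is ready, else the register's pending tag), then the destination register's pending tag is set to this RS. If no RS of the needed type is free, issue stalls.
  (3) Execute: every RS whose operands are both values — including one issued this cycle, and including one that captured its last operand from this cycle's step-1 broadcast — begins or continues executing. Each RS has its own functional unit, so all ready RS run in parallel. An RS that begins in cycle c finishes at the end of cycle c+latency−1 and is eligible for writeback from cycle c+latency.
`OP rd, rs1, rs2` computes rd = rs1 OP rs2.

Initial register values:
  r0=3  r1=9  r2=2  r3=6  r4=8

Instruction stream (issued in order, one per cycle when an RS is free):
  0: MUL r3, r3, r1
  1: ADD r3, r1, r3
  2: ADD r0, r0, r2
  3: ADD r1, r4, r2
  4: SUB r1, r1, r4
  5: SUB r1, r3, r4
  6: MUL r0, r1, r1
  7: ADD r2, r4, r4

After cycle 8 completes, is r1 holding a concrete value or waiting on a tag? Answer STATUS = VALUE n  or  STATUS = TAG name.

cycle 1: issue MUL r3<-Mul1 // r0:3,r1:9,r2:2,r3:Mul1,r4:8
cycle 2: issue ADD r3<-Add1 // r0:3,r1:9,r2:2,r3:Add1,r4:8
cycle 3: issue ADD r0<-Add2 // r0:Add2,r1:9,r2:2,r3:Add1,r4:8
cycle 4: issue ADD r1<-Add3 // r0:Add2,r1:Add3,r2:2,r3:Add1,r4:8
cycle 5: CDB Mul1=54; stall // r0:Add2,r1:Add3,r2:2,r3:Add1,r4:8
cycle 6: CDB Add2=5; issue SUB r1<-Add2 // r0:5,r1:Add2,r2:2,r3:Add1,r4:8
cycle 7: CDB Add3=10; issue SUB r1<-Add3 // r0:5,r1:Add3,r2:2,r3:Add1,r4:8
cycle 8: CDB Add1=63; issue MUL r0<-Mul1 // r0:Mul1,r1:Add3,r2:2,r3:63,r4:8

STATUS = TAG Add3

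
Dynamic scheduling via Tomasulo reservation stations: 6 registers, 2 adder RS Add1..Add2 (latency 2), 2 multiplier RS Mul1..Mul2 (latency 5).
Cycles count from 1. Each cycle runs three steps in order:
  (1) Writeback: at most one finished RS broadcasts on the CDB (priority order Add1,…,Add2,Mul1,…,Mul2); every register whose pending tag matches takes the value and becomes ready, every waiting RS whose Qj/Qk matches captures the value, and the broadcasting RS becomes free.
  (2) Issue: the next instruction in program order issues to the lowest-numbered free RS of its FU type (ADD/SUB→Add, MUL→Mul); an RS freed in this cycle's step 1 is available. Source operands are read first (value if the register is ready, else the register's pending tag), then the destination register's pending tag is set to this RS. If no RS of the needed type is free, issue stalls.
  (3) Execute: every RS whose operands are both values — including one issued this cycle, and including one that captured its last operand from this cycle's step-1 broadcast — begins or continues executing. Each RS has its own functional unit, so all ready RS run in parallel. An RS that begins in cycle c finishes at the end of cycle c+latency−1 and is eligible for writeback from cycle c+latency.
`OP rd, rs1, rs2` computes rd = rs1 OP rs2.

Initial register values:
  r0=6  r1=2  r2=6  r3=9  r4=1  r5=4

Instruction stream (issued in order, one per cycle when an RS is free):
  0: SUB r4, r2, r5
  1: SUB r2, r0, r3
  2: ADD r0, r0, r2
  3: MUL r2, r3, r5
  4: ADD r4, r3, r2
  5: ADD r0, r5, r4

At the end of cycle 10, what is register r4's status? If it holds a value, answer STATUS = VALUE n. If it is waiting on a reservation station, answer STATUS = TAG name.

c1: issue SUB r4<-Add1 | r0:6,r1:2,r2:6,r3:9,r4:Add1,r5:4
c2: issue SUB r2<-Add2 | r0:6,r1:2,r2:Add2,r3:9,r4:Add1,r5:4
c3: CDB Add1=2; issue ADD r0<-Add1 | r0:Add1,r1:2,r2:Add2,r3:9,r4:2,r5:4
c4: CDB Add2=-3; issue MUL r2<-Mul1 | r0:Add1,r1:2,r2:Mul1,r3:9,r4:2,r5:4
c5: issue ADD r4<-Add2 | r0:Add1,r1:2,r2:Mul1,r3:9,r4:Add2,r5:4
c6: CDB Add1=3; issue ADD r0<-Add1 | r0:Add1,r1:2,r2:Mul1,r3:9,r4:Add2,r5:4
c7: - | r0:Add1,r1:2,r2:Mul1,r3:9,r4:Add2,r5:4
c8: - | r0:Add1,r1:2,r2:Mul1,r3:9,r4:Add2,r5:4
c9: CDB Mul1=36 | r0:Add1,r1:2,r2:36,r3:9,r4:Add2,r5:4
c10: - | r0:Add1,r1:2,r2:36,r3:9,r4:Add2,r5:4

STATUS = TAG Add2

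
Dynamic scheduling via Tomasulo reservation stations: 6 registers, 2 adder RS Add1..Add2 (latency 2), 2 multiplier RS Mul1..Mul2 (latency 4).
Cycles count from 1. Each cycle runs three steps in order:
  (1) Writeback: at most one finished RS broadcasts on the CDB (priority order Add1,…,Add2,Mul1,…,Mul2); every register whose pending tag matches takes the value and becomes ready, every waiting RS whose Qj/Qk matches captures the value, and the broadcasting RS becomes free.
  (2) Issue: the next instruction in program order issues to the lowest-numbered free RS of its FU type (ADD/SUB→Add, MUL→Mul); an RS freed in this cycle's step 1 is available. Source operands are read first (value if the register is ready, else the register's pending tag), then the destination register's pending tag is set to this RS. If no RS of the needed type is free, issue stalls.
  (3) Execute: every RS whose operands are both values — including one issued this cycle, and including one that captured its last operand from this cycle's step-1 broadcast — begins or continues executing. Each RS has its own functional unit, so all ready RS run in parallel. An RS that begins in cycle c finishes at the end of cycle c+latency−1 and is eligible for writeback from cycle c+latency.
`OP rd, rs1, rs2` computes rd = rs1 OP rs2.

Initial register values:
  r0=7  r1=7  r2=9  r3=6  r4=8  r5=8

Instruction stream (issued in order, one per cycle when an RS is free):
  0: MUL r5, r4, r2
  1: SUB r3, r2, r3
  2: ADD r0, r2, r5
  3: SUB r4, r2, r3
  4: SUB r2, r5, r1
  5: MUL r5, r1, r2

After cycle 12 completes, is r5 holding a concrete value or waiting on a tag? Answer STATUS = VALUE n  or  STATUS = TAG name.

  c1: issue MUL r5<-Mul1  regs: r0:7,r1:7,r2:9,r3:6,r4:8,r5:Mul1
  c2: issue SUB r3<-Add1  regs: r0:7,r1:7,r2:9,r3:Add1,r4:8,r5:Mul1
  c3: issue ADD r0<-Add2  regs: r0:Add2,r1:7,r2:9,r3:Add1,r4:8,r5:Mul1
  c4: CDB Add1=3; issue SUB r4<-Add1  regs: r0:Add2,r1:7,r2:9,r3:3,r4:Add1,r5:Mul1
  c5: CDB Mul1=72; stall  regs: r0:Add2,r1:7,r2:9,r3:3,r4:Add1,r5:72
  c6: CDB Add1=6; issue SUB r2<-Add1  regs: r0:Add2,r1:7,r2:Add1,r3:3,r4:6,r5:72
  c7: CDB Add2=81; issue MUL r5<-Mul1  regs: r0:81,r1:7,r2:Add1,r3:3,r4:6,r5:Mul1
  c8: CDB Add1=65  regs: r0:81,r1:7,r2:65,r3:3,r4:6,r5:Mul1
  c9: -  regs: r0:81,r1:7,r2:65,r3:3,r4:6,r5:Mul1
  c10: -  regs: r0:81,r1:7,r2:65,r3:3,r4:6,r5:Mul1
  c11: -  regs: r0:81,r1:7,r2:65,r3:3,r4:6,r5:Mul1
  c12: CDB Mul1=455  regs: r0:81,r1:7,r2:65,r3:3,r4:6,r5:455

STATUS = VALUE 455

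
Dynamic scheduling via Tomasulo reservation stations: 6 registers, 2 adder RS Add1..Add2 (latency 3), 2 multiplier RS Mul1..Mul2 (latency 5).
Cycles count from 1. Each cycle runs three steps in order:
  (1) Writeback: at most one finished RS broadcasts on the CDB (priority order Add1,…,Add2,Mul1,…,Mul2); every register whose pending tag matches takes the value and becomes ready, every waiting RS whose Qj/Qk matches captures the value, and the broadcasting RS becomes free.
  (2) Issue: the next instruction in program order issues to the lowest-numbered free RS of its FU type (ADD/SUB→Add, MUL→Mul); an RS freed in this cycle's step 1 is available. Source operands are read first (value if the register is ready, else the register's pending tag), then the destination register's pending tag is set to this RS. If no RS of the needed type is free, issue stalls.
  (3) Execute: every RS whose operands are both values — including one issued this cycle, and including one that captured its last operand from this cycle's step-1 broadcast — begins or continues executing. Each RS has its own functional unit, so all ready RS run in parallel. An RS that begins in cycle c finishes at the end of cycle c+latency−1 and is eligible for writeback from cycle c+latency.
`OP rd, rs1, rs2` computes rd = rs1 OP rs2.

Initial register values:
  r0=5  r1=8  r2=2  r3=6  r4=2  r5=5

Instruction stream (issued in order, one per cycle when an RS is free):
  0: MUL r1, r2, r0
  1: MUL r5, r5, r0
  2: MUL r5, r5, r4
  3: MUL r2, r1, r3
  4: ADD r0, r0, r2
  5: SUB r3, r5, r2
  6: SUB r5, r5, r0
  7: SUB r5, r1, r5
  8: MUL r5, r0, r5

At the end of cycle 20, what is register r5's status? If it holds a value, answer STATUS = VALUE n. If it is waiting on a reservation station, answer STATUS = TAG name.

STATUS = TAG Mul1

cycle 1: issue MUL r1<-Mul1 // r0:5,r1:Mul1,r2:2,r3:6,r4:2,r5:5
cycle 2: issue MUL r5<-Mul2 // r0:5,r1:Mul1,r2:2,r3:6,r4:2,r5:Mul2
cycle 3: stall // r0:5,r1:Mul1,r2:2,r3:6,r4:2,r5:Mul2
cycle 4: stall // r0:5,r1:Mul1,r2:2,r3:6,r4:2,r5:Mul2
cycle 5: stall // r0:5,r1:Mul1,r2:2,r3:6,r4:2,r5:Mul2
cycle 6: CDB Mul1=10; issue MUL r5<-Mul1 // r0:5,r1:10,r2:2,r3:6,r4:2,r5:Mul1
cycle 7: CDB Mul2=25; issue MUL r2<-Mul2 // r0:5,r1:10,r2:Mul2,r3:6,r4:2,r5:Mul1
cycle 8: issue ADD r0<-Add1 // r0:Add1,r1:10,r2:Mul2,r3:6,r4:2,r5:Mul1
cycle 9: issue SUB r3<-Add2 // r0:Add1,r1:10,r2:Mul2,r3:Add2,r4:2,r5:Mul1
cycle 10: stall // r0:Add1,r1:10,r2:Mul2,r3:Add2,r4:2,r5:Mul1
cycle 11: stall // r0:Add1,r1:10,r2:Mul2,r3:Add2,r4:2,r5:Mul1
cycle 12: CDB Mul1=50; stall // r0:Add1,r1:10,r2:Mul2,r3:Add2,r4:2,r5:50
cycle 13: CDB Mul2=60; stall // r0:Add1,r1:10,r2:60,r3:Add2,r4:2,r5:50
cycle 14: stall // r0:Add1,r1:10,r2:60,r3:Add2,r4:2,r5:50
cycle 15: stall // r0:Add1,r1:10,r2:60,r3:Add2,r4:2,r5:50
cycle 16: CDB Add1=65; issue SUB r5<-Add1 // r0:65,r1:10,r2:60,r3:Add2,r4:2,r5:Add1
cycle 17: CDB Add2=-10; issue SUB r5<-Add2 // r0:65,r1:10,r2:60,r3:-10,r4:2,r5:Add2
cycle 18: issue MUL r5<-Mul1 // r0:65,r1:10,r2:60,r3:-10,r4:2,r5:Mul1
cycle 19: CDB Add1=-15 // r0:65,r1:10,r2:60,r3:-10,r4:2,r5:Mul1
cycle 20: - // r0:65,r1:10,r2:60,r3:-10,r4:2,r5:Mul1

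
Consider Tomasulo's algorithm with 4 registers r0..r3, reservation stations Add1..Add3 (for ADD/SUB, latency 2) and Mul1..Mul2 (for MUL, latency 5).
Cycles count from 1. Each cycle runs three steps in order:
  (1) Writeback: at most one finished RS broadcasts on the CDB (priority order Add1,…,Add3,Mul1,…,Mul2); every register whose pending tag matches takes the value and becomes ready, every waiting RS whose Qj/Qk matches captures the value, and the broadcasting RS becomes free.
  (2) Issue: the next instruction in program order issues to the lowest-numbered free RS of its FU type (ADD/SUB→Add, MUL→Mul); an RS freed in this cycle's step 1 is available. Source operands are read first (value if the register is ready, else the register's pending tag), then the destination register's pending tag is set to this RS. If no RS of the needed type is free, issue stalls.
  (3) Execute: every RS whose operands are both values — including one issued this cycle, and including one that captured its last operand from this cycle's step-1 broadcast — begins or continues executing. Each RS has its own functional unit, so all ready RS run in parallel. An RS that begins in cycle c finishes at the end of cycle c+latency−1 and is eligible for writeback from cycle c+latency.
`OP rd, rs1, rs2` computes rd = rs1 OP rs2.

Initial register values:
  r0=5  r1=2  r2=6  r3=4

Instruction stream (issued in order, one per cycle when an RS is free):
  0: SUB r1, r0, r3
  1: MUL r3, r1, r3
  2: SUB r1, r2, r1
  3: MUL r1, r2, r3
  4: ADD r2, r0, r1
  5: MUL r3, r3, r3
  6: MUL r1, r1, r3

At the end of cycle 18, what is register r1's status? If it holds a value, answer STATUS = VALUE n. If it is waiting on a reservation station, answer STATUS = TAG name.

STATUS = TAG Mul1

  c1: issue SUB r1<-Add1  regs: r0:5,r1:Add1,r2:6,r3:4
  c2: issue MUL r3<-Mul1  regs: r0:5,r1:Add1,r2:6,r3:Mul1
  c3: CDB Add1=1; issue SUB r1<-Add1  regs: r0:5,r1:Add1,r2:6,r3:Mul1
  c4: issue MUL r1<-Mul2  regs: r0:5,r1:Mul2,r2:6,r3:Mul1
  c5: CDB Add1=5; issue ADD r2<-Add1  regs: r0:5,r1:Mul2,r2:Add1,r3:Mul1
  c6: stall  regs: r0:5,r1:Mul2,r2:Add1,r3:Mul1
  c7: stall  regs: r0:5,r1:Mul2,r2:Add1,r3:Mul1
  c8: CDB Mul1=4; issue MUL r3<-Mul1  regs: r0:5,r1:Mul2,r2:Add1,r3:Mul1
  c9: stall  regs: r0:5,r1:Mul2,r2:Add1,r3:Mul1
  c10: stall  regs: r0:5,r1:Mul2,r2:Add1,r3:Mul1
  c11: stall  regs: r0:5,r1:Mul2,r2:Add1,r3:Mul1
  c12: stall  regs: r0:5,r1:Mul2,r2:Add1,r3:Mul1
  c13: CDB Mul1=16; issue MUL r1<-Mul1  regs: r0:5,r1:Mul1,r2:Add1,r3:16
  c14: CDB Mul2=24  regs: r0:5,r1:Mul1,r2:Add1,r3:16
  c15: -  regs: r0:5,r1:Mul1,r2:Add1,r3:16
  c16: CDB Add1=29  regs: r0:5,r1:Mul1,r2:29,r3:16
  c17: -  regs: r0:5,r1:Mul1,r2:29,r3:16
  c18: -  regs: r0:5,r1:Mul1,r2:29,r3:16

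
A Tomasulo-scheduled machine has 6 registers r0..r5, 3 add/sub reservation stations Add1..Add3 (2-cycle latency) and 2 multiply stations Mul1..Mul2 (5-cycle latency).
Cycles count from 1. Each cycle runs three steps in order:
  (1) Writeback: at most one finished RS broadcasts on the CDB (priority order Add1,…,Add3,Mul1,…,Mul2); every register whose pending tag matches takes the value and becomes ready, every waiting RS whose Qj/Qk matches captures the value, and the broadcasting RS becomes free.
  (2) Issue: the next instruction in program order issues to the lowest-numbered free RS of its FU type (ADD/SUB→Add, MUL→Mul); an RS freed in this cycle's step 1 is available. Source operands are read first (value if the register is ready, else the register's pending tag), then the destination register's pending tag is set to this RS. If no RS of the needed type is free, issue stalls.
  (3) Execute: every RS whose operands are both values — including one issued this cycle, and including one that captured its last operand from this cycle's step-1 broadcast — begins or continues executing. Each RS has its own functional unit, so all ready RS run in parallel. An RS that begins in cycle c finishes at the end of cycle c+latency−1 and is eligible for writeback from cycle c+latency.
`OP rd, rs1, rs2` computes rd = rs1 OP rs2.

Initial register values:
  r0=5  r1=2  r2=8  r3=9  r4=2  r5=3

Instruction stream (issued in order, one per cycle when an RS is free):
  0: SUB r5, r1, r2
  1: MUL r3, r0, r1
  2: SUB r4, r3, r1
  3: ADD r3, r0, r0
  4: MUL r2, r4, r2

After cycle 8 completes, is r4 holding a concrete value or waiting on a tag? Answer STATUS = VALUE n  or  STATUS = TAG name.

  c1: issue SUB r5<-Add1  regs: r0:5,r1:2,r2:8,r3:9,r4:2,r5:Add1
  c2: issue MUL r3<-Mul1  regs: r0:5,r1:2,r2:8,r3:Mul1,r4:2,r5:Add1
  c3: CDB Add1=-6; issue SUB r4<-Add1  regs: r0:5,r1:2,r2:8,r3:Mul1,r4:Add1,r5:-6
  c4: issue ADD r3<-Add2  regs: r0:5,r1:2,r2:8,r3:Add2,r4:Add1,r5:-6
  c5: issue MUL r2<-Mul2  regs: r0:5,r1:2,r2:Mul2,r3:Add2,r4:Add1,r5:-6
  c6: CDB Add2=10  regs: r0:5,r1:2,r2:Mul2,r3:10,r4:Add1,r5:-6
  c7: CDB Mul1=10  regs: r0:5,r1:2,r2:Mul2,r3:10,r4:Add1,r5:-6
  c8: -  regs: r0:5,r1:2,r2:Mul2,r3:10,r4:Add1,r5:-6

STATUS = TAG Add1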